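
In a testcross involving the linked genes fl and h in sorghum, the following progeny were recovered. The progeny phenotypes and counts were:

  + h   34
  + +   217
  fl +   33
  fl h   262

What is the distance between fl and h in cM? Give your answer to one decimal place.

The two most frequent classes, + + (217) and fl h (262), are the parental types, so the F1 was + + / fl h.
The recombinant classes are + h and fl +: 34 + 33 = 67.
Recombination frequency = 67/546 = 0.1227 ≈ 12.3%, i.e. 12.3 cM.

12.3 cM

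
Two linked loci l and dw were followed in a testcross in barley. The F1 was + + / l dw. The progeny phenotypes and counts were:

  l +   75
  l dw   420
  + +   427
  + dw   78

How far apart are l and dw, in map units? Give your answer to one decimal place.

15.3 map units

The recombinant classes are + dw and l +: 78 + 75 = 153.
Recombination frequency = 153/1000 = 0.1530 ≈ 15.3%, i.e. 15.3 map units.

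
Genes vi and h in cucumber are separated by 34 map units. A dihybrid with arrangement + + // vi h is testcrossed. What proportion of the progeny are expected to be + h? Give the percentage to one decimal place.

A map distance of 34 map units corresponds to a recombination frequency of 0.340.
The F1 is + + / vi h, so + h is a recombinant gamete class with expected frequency r/2 = 0.340/2 = 0.1700.
That is 0.1700 = 17.0% of the progeny.

17.0%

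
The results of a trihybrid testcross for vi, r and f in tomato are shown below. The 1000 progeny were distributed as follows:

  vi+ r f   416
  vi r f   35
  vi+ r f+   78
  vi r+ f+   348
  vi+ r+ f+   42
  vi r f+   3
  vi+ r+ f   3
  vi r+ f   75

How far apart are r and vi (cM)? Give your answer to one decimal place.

The two most frequent reciprocal classes, vi+ r f and vi r+ f+, are the parental types, so the F1 was vi+ r f / vi r+ f+.
The two rarest classes, vi+ r+ f and vi r f+, are the double crossovers. Comparing them with the parentals, only the r allele has switched, so r is the middle locus and the order is vi – r – f.
Crossovers in the vi–r interval produce the single-crossover classes vi r f and vi+ r+ f+ (35 + 42 = 77) plus the double crossovers (6).
RF(vi–r) = (77 + 6) / 1000 = 83/1000 = 0.0830 → 8.3 cM.

8.3 cM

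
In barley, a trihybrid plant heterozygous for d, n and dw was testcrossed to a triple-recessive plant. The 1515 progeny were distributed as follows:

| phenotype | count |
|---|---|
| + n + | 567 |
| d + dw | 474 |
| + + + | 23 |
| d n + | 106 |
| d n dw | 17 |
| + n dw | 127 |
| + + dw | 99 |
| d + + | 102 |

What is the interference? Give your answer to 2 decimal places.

The two most frequent reciprocal classes, d + dw and + n +, are the parental types, so the F1 was d + dw / + n +.
The two rarest classes, d n dw and + + +, are the double crossovers. Comparing them with the parentals, only the n allele has switched, so n is the middle locus and the order is d – n – dw.
d–n: (205 + 40)/1515 = 0.1617; n–dw: (229 + 40)/1515 = 0.1776.
Expected DCO frequency = 0.1617 × 0.1776 ≈ 0.02872; observed = 40/1515 ≈ 0.02640.
Coefficient of coincidence = 0.02640/0.02872 ≈ 0.92; interference = 1 − 0.92 = 0.08.

0.08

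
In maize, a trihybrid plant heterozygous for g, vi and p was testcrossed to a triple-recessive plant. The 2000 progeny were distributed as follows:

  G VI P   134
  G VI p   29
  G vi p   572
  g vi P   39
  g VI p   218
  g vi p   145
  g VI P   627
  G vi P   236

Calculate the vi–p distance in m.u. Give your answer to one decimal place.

26.1 m.u.

The two most frequent reciprocal classes, g VI P and G vi p, are the parental types, so the F1 was g VI P / G vi p.
The two rarest classes, g vi P and G VI p, are the double crossovers. Comparing them with the parentals, only the vi allele has switched, so vi is the middle locus and the order is g – vi – p.
Crossovers in the vi–p interval produce the single-crossover classes g VI p and G vi P (218 + 236 = 454) plus the double crossovers (68).
RF(vi–p) = (454 + 68) / 2000 = 522/2000 = 0.2610 → 26.1 m.u.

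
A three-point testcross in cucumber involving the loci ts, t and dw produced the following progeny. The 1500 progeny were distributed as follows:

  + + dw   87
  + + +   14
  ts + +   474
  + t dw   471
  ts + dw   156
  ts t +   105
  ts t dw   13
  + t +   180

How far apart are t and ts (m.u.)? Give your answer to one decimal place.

14.6 m.u.

The two most frequent reciprocal classes, + t dw and ts + +, are the parental types, so the F1 was + t dw / ts + +.
The two rarest classes, ts t dw and + + +, are the double crossovers. Comparing them with the parentals, only the ts allele has switched, so ts is the middle locus and the order is t – ts – dw.
Crossovers in the t–ts interval produce the single-crossover classes + + dw and ts t + (87 + 105 = 192) plus the double crossovers (27).
RF(t–ts) = (192 + 27) / 1500 = 219/1500 = 0.1460 → 14.6 m.u.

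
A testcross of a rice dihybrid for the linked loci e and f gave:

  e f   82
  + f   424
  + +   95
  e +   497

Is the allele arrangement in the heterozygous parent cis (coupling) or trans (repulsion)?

trans

The two most frequent classes are + f (424) and e + (497); these are the parental (non-recombinant) types.
So the F1 carried + f on one chromosome and e + on the other — the recessive alleles are on opposite chromosomes (trans / repulsion).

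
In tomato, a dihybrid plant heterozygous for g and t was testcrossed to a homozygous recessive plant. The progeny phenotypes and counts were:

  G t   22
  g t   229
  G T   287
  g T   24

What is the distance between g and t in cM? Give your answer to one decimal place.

The two most frequent classes, G T (287) and g t (229), are the parental types, so the F1 was G T / g t.
The recombinant classes are G t and g T: 22 + 24 = 46.
Recombination frequency = 46/562 = 0.0819 ≈ 8.2%, i.e. 8.2 cM.

8.2 cM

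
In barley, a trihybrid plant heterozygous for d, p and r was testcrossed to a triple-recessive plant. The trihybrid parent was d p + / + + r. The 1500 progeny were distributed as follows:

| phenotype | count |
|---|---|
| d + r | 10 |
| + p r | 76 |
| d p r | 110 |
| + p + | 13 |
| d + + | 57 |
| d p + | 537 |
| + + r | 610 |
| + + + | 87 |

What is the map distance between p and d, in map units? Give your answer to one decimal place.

10.4 map units

The two rarest classes, + p + and d + r, are the double crossovers. Comparing them with the parentals, only the d allele has switched, so d is the middle locus and the order is p – d – r.
Crossovers in the p–d interval produce the single-crossover classes d + + and + p r (57 + 76 = 133) plus the double crossovers (23).
RF(p–d) = (133 + 23) / 1500 = 156/1500 = 0.1040 → 10.4 map units.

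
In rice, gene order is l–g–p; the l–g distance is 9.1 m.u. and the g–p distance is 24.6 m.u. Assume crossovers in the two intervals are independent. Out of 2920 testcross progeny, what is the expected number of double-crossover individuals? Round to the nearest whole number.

65

Map distances give recombination frequencies of 0.091 and 0.246 for the two intervals.
With no interference, expected double-crossover frequency = 0.091 × 0.246 = 0.02239.
Expected number = 0.02239 × 2920 = 65.37 ≈ 65.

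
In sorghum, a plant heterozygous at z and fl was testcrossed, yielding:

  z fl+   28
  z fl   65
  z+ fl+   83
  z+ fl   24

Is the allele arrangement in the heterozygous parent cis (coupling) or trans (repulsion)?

The two most frequent classes are z+ fl+ (83) and z fl (65); these are the parental (non-recombinant) types.
So the F1 carried z+ fl+ on one chromosome and z fl on the other — the recessive alleles are on the same chromosome (cis / coupling).

cis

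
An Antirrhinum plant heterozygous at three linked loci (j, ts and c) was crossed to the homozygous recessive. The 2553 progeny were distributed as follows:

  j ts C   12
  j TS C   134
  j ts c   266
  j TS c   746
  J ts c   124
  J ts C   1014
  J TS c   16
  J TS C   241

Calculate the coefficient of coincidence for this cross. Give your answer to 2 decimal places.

The two most frequent reciprocal classes, j TS c and J ts C, are the parental types, so the F1 was j TS c / J ts C.
The two rarest classes, J TS c and j ts C, are the double crossovers. Comparing them with the parentals, only the j allele has switched, so j is the middle locus and the order is ts – j – c.
ts–j: (507 + 28)/2553 = 0.2096; j–c: (258 + 28)/2553 = 0.1120.
Expected DCO frequency = 0.2096 × 0.1120 ≈ 0.02348; observed = 28/2553 ≈ 0.01097.
Coefficient of coincidence = 0.01097/0.02348 ≈ 0.47.

0.47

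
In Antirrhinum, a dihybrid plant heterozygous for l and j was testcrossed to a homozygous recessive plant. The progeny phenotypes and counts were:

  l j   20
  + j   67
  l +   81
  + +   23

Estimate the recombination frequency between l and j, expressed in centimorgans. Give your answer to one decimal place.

The two most frequent classes, + j (67) and l + (81), are the parental types, so the F1 was + j / l +.
The recombinant classes are + + and l j: 23 + 20 = 43.
Recombination frequency = 43/191 = 0.2251 ≈ 22.5%, i.e. 22.5 centimorgans.

22.5 centimorgans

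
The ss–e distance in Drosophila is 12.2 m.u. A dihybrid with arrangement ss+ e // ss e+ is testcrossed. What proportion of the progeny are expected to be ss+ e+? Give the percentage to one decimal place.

A map distance of 12.2 m.u. corresponds to a recombination frequency of 0.122.
The F1 is ss+ e / ss e+, so ss+ e+ is a recombinant gamete class with expected frequency r/2 = 0.122/2 = 0.0610.
That is 0.0610 = 6.1% of the progeny.

6.1%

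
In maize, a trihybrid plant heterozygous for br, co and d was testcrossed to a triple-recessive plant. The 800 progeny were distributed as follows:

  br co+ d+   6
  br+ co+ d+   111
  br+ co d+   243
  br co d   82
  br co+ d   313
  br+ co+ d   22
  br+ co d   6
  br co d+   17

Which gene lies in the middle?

The two most frequent reciprocal classes, br+ co d+ and br co+ d, are the parental types, so the F1 was br+ co d+ / br co+ d.
The two rarest classes, br+ co d and br co+ d+, are the double crossovers. Comparing them with the parentals, only the d allele has switched, so d is the middle locus and the order is br – d – co.

d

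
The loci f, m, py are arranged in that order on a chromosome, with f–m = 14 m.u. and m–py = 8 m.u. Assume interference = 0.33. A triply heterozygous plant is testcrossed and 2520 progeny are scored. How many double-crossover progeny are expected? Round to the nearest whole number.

Map distances give recombination frequencies of 0.140 and 0.080 for the two intervals.
With interference 0.33 (so coincidence = 0.67), expected double-crossover frequency = 0.140 × 0.080 × 0.67 = 0.00750.
Expected number = 0.00750 × 2520 = 18.91 ≈ 19.

19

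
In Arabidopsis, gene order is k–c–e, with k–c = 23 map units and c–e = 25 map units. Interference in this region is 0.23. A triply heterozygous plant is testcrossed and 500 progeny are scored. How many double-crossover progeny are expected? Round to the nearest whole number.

Map distances give recombination frequencies of 0.230 and 0.250 for the two intervals.
With interference 0.23 (so coincidence = 0.77), expected double-crossover frequency = 0.230 × 0.250 × 0.77 = 0.04428.
Expected number = 0.04428 × 500 = 22.14 ≈ 22.

22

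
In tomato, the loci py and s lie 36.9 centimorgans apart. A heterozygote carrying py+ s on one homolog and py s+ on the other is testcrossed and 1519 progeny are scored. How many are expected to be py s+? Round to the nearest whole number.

A map distance of 36.9 centimorgans corresponds to a recombination frequency of 0.369.
The F1 is py+ s / py s+, so py s+ is a parental gamete class with expected frequency (1 − r)/2 = 0.631/2 = 0.3155.
Expected number = 0.3155 × 1519 = 479.24 ≈ 479.

479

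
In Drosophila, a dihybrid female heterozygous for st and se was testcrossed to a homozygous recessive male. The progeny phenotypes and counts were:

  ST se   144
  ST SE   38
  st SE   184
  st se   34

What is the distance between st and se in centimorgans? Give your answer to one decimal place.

The two most frequent classes, ST se (144) and st SE (184), are the parental types, so the F1 was ST se / st SE.
The recombinant classes are ST SE and st se: 38 + 34 = 72.
Recombination frequency = 72/400 = 0.1800 ≈ 18.0%, i.e. 18.0 centimorgans.

18.0 centimorgans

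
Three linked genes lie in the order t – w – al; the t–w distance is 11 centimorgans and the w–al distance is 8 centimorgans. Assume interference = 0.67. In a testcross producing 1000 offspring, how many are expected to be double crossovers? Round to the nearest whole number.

Map distances give recombination frequencies of 0.110 and 0.080 for the two intervals.
With interference 0.67 (so coincidence = 0.33), expected double-crossover frequency = 0.110 × 0.080 × 0.33 = 0.00290.
Expected number = 0.00290 × 1000 = 2.90 ≈ 3.

3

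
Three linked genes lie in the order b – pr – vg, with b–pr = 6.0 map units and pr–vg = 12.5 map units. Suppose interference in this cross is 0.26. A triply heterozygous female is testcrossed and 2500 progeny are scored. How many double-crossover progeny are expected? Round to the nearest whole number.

14

Map distances give recombination frequencies of 0.060 and 0.125 for the two intervals.
With interference 0.26 (so coincidence = 0.74), expected double-crossover frequency = 0.060 × 0.125 × 0.74 = 0.00555.
Expected number = 0.00555 × 2500 = 13.87 ≈ 14.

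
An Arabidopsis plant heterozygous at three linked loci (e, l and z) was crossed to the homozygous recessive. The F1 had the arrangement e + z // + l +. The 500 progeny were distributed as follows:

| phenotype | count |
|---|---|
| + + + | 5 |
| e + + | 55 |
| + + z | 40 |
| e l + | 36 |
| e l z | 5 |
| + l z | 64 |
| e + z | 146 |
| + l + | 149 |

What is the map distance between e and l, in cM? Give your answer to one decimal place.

17.2 cM

The two rarest classes, e l z and + + +, are the double crossovers. Comparing them with the parentals, only the l allele has switched, so l is the middle locus and the order is z – l – e.
Crossovers in the l–e interval produce the single-crossover classes + + z and e l + (40 + 36 = 76) plus the double crossovers (10).
RF(l–e) = (76 + 10) / 500 = 86/500 = 0.1720 → 17.2 cM.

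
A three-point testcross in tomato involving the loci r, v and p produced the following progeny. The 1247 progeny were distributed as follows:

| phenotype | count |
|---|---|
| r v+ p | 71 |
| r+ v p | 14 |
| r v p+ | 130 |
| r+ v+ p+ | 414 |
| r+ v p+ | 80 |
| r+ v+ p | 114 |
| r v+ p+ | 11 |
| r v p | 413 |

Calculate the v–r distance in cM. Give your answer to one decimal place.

The two most frequent reciprocal classes, r v p and r+ v+ p+, are the parental types, so the F1 was r v p / r+ v+ p+.
The two rarest classes, r+ v p and r v+ p+, are the double crossovers. Comparing them with the parentals, only the r allele has switched, so r is the middle locus and the order is p – r – v.
Crossovers in the r–v interval produce the single-crossover classes r v+ p and r+ v p+ (71 + 80 = 151) plus the double crossovers (25).
RF(r–v) = (151 + 25) / 1247 = 176/1247 = 0.1411 → 14.1 cM.

14.1 cM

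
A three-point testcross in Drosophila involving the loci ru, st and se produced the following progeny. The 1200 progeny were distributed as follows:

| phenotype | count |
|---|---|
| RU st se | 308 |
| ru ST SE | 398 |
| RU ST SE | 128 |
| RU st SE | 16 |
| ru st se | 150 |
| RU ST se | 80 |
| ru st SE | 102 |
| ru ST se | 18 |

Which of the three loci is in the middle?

se

The two most frequent reciprocal classes, RU st se and ru ST SE, are the parental types, so the F1 was RU st se / ru ST SE.
The two rarest classes, RU st SE and ru ST se, are the double crossovers. Comparing them with the parentals, only the se allele has switched, so se is the middle locus and the order is st – se – ru.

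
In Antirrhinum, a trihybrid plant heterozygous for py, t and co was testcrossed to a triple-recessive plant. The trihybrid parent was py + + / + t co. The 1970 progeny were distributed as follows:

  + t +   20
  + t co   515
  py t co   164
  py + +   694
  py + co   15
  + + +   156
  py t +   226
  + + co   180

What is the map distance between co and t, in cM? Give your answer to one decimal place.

22.4 cM

The two rarest classes, py + co and + t +, are the double crossovers. Comparing them with the parentals, only the co allele has switched, so co is the middle locus and the order is t – co – py.
Crossovers in the t–co interval produce the single-crossover classes py t + and + + co (226 + 180 = 406) plus the double crossovers (35).
RF(t–co) = (406 + 35) / 1970 = 441/1970 = 0.2239 → 22.4 cM.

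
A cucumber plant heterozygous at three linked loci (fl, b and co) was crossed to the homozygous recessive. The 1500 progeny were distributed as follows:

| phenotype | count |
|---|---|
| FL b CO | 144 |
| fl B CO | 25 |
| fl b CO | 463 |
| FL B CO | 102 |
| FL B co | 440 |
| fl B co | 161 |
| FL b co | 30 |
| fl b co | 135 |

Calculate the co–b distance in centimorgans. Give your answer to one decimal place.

The two most frequent reciprocal classes, fl b CO and FL B co, are the parental types, so the F1 was fl b CO / FL B co.
The two rarest classes, fl B CO and FL b co, are the double crossovers. Comparing them with the parentals, only the b allele has switched, so b is the middle locus and the order is fl – b – co.
Crossovers in the b–co interval produce the single-crossover classes fl b co and FL B CO (135 + 102 = 237) plus the double crossovers (55).
RF(b–co) = (237 + 55) / 1500 = 292/1500 = 0.1947 → 19.5 centimorgans.

19.5 centimorgans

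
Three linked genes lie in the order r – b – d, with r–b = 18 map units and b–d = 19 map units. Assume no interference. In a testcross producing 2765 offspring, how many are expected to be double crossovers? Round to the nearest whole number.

Map distances give recombination frequencies of 0.180 and 0.190 for the two intervals.
With no interference, expected double-crossover frequency = 0.180 × 0.190 = 0.03420.
Expected number = 0.03420 × 2765 = 94.56 ≈ 95.

95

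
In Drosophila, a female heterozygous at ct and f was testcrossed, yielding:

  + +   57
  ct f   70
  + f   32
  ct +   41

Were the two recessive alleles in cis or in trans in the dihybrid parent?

cis

The two most frequent classes are + + (57) and ct f (70); these are the parental (non-recombinant) types.
So the F1 carried + + on one chromosome and ct f on the other — the recessive alleles are on the same chromosome (cis / coupling).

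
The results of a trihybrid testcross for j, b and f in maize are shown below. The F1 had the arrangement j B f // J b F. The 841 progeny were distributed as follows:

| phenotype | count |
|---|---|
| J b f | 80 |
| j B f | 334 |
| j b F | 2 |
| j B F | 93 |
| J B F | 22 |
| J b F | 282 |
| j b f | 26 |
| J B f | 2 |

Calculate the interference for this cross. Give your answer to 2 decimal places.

0.63

The two rarest classes, J B f and j b F, are the double crossovers. Comparing them with the parentals, only the j allele has switched, so j is the middle locus and the order is b – j – f.
b–j: (48 + 4)/841 = 0.0618; j–f: (173 + 4)/841 = 0.2105.
Expected DCO frequency = 0.0618 × 0.2105 ≈ 0.01301; observed = 4/841 ≈ 0.00476.
Coefficient of coincidence = 0.00476/0.01301 ≈ 0.37; interference = 1 − 0.37 = 0.63.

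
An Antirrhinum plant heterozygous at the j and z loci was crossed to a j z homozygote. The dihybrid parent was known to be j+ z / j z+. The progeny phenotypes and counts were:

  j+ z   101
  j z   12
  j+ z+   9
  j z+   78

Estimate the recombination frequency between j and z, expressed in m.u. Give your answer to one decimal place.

10.5 m.u.

The recombinant classes are j+ z+ and j z: 9 + 12 = 21.
Recombination frequency = 21/200 = 0.1050 ≈ 10.5%, i.e. 10.5 m.u.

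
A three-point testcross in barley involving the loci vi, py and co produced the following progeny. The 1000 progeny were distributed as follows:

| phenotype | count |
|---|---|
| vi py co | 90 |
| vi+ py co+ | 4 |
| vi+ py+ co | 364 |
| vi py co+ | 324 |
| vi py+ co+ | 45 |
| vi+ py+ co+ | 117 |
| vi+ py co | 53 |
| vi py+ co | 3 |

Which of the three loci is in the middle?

The two most frequent reciprocal classes, vi py co+ and vi+ py+ co, are the parental types, so the F1 was vi py co+ / vi+ py+ co.
The two rarest classes, vi+ py co+ and vi py+ co, are the double crossovers. Comparing them with the parentals, only the vi allele has switched, so vi is the middle locus and the order is co – vi – py.

vi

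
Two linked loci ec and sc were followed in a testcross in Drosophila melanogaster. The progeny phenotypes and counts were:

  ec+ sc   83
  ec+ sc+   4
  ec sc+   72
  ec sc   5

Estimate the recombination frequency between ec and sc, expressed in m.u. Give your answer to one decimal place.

5.5 m.u.

The two most frequent classes, ec+ sc (83) and ec sc+ (72), are the parental types, so the F1 was ec+ sc / ec sc+.
The recombinant classes are ec+ sc+ and ec sc: 4 + 5 = 9.
Recombination frequency = 9/164 = 0.0549 ≈ 5.5%, i.e. 5.5 m.u.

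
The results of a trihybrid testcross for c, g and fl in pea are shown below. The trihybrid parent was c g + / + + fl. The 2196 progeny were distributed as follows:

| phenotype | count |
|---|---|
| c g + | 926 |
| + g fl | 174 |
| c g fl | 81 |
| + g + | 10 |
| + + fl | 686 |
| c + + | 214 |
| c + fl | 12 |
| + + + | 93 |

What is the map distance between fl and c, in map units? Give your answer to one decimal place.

The two rarest classes, + g + and c + fl, are the double crossovers. Comparing them with the parentals, only the c allele has switched, so c is the middle locus and the order is fl – c – g.
Crossovers in the fl–c interval produce the single-crossover classes c g fl and + + + (81 + 93 = 174) plus the double crossovers (22).
RF(fl–c) = (174 + 22) / 2196 = 196/2196 = 0.0893 → 8.9 map units.

8.9 map units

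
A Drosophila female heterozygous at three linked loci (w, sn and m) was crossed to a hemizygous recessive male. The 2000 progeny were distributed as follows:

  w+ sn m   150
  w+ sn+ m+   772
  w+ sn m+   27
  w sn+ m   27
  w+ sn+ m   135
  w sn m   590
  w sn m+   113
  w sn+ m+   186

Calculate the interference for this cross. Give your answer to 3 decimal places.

0.083

The two most frequent reciprocal classes, w+ sn+ m+ and w sn m, are the parental types, so the F1 was w+ sn+ m+ / w sn m.
The two rarest classes, w+ sn m+ and w sn+ m, are the double crossovers. Comparing them with the parentals, only the sn allele has switched, so sn is the middle locus and the order is w – sn – m.
w–sn: (336 + 54)/2000 = 0.1950; sn–m: (248 + 54)/2000 = 0.1510.
Expected DCO frequency = 0.1950 × 0.1510 ≈ 0.02944; observed = 54/2000 ≈ 0.02700.
Coefficient of coincidence = 0.02700/0.02944 ≈ 0.917; interference = 1 − 0.917 = 0.083.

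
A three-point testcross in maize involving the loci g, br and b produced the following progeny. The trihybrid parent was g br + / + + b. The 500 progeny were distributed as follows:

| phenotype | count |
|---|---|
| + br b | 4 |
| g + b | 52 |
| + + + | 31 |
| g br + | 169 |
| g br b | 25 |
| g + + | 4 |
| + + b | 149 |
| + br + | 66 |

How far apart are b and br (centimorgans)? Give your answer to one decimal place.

The two rarest classes, g + + and + br b, are the double crossovers. Comparing them with the parentals, only the br allele has switched, so br is the middle locus and the order is g – br – b.
Crossovers in the br–b interval produce the single-crossover classes g br b and + + + (25 + 31 = 56) plus the double crossovers (8).
RF(br–b) = (56 + 8) / 500 = 64/500 = 0.1280 → 12.8 centimorgans.

12.8 centimorgans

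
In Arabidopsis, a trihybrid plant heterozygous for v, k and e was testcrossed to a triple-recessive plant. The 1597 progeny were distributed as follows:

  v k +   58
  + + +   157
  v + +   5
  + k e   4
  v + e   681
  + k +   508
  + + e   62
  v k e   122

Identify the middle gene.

The two most frequent reciprocal classes, v + e and + k +, are the parental types, so the F1 was v + e / + k +.
The two rarest classes, v + + and + k e, are the double crossovers. Comparing them with the parentals, only the e allele has switched, so e is the middle locus and the order is v – e – k.

e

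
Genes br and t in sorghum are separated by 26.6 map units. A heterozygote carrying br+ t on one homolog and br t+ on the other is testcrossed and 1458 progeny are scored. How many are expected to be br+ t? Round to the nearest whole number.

A map distance of 26.6 map units corresponds to a recombination frequency of 0.266.
The F1 is br+ t / br t+, so br+ t is a parental gamete class with expected frequency (1 − r)/2 = 0.734/2 = 0.3670.
Expected number = 0.3670 × 1458 = 535.09 ≈ 535.

535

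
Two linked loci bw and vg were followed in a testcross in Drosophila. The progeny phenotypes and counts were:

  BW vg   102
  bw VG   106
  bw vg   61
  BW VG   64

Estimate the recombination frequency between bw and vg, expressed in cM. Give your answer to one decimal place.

The two most frequent classes, BW vg (102) and bw VG (106), are the parental types, so the F1 was BW vg / bw VG.
The recombinant classes are BW VG and bw vg: 64 + 61 = 125.
Recombination frequency = 125/333 = 0.3754 ≈ 37.5%, i.e. 37.5 cM.

37.5 cM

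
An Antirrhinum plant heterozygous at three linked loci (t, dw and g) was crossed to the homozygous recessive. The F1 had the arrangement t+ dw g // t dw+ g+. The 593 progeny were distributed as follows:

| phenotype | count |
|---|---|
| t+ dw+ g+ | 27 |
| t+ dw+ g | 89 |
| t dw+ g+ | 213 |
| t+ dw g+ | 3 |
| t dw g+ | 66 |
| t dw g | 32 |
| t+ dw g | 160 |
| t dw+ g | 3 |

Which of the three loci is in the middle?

g

The two rarest classes, t+ dw g+ and t dw+ g, are the double crossovers. Comparing them with the parentals, only the g allele has switched, so g is the middle locus and the order is t – g – dw.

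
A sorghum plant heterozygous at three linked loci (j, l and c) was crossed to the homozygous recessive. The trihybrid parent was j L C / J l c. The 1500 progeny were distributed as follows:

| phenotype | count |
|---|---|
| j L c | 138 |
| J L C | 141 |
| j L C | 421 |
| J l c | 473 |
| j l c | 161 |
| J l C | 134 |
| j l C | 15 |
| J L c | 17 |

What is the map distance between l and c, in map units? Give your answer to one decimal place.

20.3 map units

The two rarest classes, j l C and J L c, are the double crossovers. Comparing them with the parentals, only the l allele has switched, so l is the middle locus and the order is j – l – c.
Crossovers in the l–c interval produce the single-crossover classes j L c and J l C (138 + 134 = 272) plus the double crossovers (32).
RF(l–c) = (272 + 32) / 1500 = 304/1500 = 0.2027 → 20.3 map units.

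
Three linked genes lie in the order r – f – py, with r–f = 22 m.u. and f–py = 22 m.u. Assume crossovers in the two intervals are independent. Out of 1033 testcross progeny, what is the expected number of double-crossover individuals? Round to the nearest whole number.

50

Map distances give recombination frequencies of 0.220 and 0.220 for the two intervals.
With no interference, expected double-crossover frequency = 0.220 × 0.220 = 0.04840.
Expected number = 0.04840 × 1033 = 50.00 ≈ 50.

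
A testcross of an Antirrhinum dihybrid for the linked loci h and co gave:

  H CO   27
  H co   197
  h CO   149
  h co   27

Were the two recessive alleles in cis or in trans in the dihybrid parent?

The two most frequent classes are H co (197) and h CO (149); these are the parental (non-recombinant) types.
So the F1 carried H co on one chromosome and h CO on the other — the recessive alleles are on opposite chromosomes (trans / repulsion).

trans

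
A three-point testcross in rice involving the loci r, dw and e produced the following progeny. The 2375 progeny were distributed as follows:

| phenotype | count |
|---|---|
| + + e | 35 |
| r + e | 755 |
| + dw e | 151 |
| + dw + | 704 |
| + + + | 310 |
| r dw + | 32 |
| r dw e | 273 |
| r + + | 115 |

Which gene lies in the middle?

The two most frequent reciprocal classes, r + e and + dw +, are the parental types, so the F1 was r + e / + dw +.
The two rarest classes, + + e and r dw +, are the double crossovers. Comparing them with the parentals, only the r allele has switched, so r is the middle locus and the order is e – r – dw.

r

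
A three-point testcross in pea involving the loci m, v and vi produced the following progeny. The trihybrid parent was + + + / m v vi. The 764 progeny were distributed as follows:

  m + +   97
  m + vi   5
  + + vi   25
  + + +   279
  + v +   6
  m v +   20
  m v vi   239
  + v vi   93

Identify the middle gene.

v

The two rarest classes, + v + and m + vi, are the double crossovers. Comparing them with the parentals, only the v allele has switched, so v is the middle locus and the order is m – v – vi.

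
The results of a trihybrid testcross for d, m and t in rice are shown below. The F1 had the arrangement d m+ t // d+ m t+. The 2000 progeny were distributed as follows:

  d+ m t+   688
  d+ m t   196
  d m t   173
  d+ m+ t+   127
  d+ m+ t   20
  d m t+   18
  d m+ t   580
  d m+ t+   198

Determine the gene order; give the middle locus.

d

The two rarest classes, d+ m+ t and d m t+, are the double crossovers. Comparing them with the parentals, only the d allele has switched, so d is the middle locus and the order is m – d – t.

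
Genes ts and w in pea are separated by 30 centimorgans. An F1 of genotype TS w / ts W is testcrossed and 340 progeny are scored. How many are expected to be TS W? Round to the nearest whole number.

51

A map distance of 30 centimorgans corresponds to a recombination frequency of 0.300.
The F1 is TS w / ts W, so TS W is a recombinant gamete class with expected frequency r/2 = 0.300/2 = 0.1500.
Expected number = 0.1500 × 340 = 51.00 ≈ 51.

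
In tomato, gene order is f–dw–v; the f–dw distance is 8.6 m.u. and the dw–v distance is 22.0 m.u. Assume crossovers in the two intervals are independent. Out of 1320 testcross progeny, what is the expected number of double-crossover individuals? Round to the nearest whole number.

25

Map distances give recombination frequencies of 0.086 and 0.220 for the two intervals.
With no interference, expected double-crossover frequency = 0.086 × 0.220 = 0.01892.
Expected number = 0.01892 × 1320 = 24.97 ≈ 25.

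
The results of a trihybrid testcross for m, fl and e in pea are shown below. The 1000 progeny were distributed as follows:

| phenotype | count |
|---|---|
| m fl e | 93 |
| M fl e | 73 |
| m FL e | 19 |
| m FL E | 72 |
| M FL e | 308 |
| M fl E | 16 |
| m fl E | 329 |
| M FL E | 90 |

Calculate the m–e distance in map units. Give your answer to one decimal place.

The two most frequent reciprocal classes, M FL e and m fl E, are the parental types, so the F1 was M FL e / m fl E.
The two rarest classes, m FL e and M fl E, are the double crossovers. Comparing them with the parentals, only the m allele has switched, so m is the middle locus and the order is e – m – fl.
Crossovers in the e–m interval produce the single-crossover classes M FL E and m fl e (90 + 93 = 183) plus the double crossovers (35).
RF(e–m) = (183 + 35) / 1000 = 218/1000 = 0.2180 → 21.8 map units.

21.8 map units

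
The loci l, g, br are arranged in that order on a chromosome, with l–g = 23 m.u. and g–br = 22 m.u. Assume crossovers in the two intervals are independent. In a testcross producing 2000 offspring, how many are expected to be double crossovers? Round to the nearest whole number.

Map distances give recombination frequencies of 0.230 and 0.220 for the two intervals.
With no interference, expected double-crossover frequency = 0.230 × 0.220 = 0.05060.
Expected number = 0.05060 × 2000 = 101.20 ≈ 101.

101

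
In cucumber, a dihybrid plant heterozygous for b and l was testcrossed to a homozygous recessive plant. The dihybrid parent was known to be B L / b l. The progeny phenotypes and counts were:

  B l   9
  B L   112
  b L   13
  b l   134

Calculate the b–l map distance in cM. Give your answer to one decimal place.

The recombinant classes are B l and b L: 9 + 13 = 22.
Recombination frequency = 22/268 = 0.0821 ≈ 8.2%, i.e. 8.2 cM.

8.2 cM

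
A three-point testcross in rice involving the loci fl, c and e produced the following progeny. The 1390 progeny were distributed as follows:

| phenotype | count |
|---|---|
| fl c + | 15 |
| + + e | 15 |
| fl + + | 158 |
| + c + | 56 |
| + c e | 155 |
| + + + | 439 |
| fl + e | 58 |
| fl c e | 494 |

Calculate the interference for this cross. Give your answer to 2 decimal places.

The two most frequent reciprocal classes, fl c e and + + +, are the parental types, so the F1 was fl c e / + + +.
The two rarest classes, fl c + and + + e, are the double crossovers. Comparing them with the parentals, only the e allele has switched, so e is the middle locus and the order is fl – e – c.
fl–e: (313 + 30)/1390 = 0.2468; e–c: (114 + 30)/1390 = 0.1036.
Expected DCO frequency = 0.2468 × 0.1036 ≈ 0.02557; observed = 30/1390 ≈ 0.02158.
Coefficient of coincidence = 0.02158/0.02557 ≈ 0.84; interference = 1 − 0.84 = 0.16.

0.16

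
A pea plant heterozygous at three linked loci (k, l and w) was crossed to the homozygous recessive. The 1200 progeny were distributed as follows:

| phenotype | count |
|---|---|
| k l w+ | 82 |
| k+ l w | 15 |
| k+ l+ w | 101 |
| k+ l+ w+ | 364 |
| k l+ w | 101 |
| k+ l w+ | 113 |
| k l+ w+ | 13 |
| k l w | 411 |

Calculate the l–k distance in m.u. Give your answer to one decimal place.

20.2 m.u.

The two most frequent reciprocal classes, k+ l+ w+ and k l w, are the parental types, so the F1 was k+ l+ w+ / k l w.
The two rarest classes, k l+ w+ and k+ l w, are the double crossovers. Comparing them with the parentals, only the k allele has switched, so k is the middle locus and the order is w – k – l.
Crossovers in the k–l interval produce the single-crossover classes k+ l w+ and k l+ w (113 + 101 = 214) plus the double crossovers (28).
RF(k–l) = (214 + 28) / 1200 = 242/1200 = 0.2017 → 20.2 m.u.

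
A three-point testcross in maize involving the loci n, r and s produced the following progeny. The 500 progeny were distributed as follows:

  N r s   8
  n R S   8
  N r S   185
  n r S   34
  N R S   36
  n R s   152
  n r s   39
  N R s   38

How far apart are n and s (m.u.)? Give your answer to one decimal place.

The two most frequent reciprocal classes, n R s and N r S, are the parental types, so the F1 was n R s / N r S.
The two rarest classes, n R S and N r s, are the double crossovers. Comparing them with the parentals, only the s allele has switched, so s is the middle locus and the order is r – s – n.
Crossovers in the s–n interval produce the single-crossover classes N R s and n r S (38 + 34 = 72) plus the double crossovers (16).
RF(s–n) = (72 + 16) / 500 = 88/500 = 0.1760 → 17.6 m.u.

17.6 m.u.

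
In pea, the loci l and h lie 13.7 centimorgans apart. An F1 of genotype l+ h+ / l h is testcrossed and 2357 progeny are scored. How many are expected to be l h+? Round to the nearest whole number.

A map distance of 13.7 centimorgans corresponds to a recombination frequency of 0.137.
The F1 is l+ h+ / l h, so l h+ is a recombinant gamete class with expected frequency r/2 = 0.137/2 = 0.0685.
Expected number = 0.0685 × 2357 = 161.45 ≈ 161.

161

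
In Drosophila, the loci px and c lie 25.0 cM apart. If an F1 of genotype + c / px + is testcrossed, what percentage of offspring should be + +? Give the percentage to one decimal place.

12.5%

A map distance of 25.0 cM corresponds to a recombination frequency of 0.250.
The F1 is + c / px +, so + + is a recombinant gamete class with expected frequency r/2 = 0.250/2 = 0.1250.
That is 0.1250 = 12.5% of the progeny.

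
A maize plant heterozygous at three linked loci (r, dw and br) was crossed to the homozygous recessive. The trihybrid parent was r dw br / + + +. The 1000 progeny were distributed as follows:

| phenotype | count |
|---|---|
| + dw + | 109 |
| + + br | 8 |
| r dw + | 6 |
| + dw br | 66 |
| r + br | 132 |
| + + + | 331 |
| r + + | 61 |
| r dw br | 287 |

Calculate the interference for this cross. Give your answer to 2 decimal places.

0.61

The two rarest classes, r dw + and + + br, are the double crossovers. Comparing them with the parentals, only the br allele has switched, so br is the middle locus and the order is dw – br – r.
dw–br: (241 + 14)/1000 = 0.2550; br–r: (127 + 14)/1000 = 0.1410.
Expected DCO frequency = 0.2550 × 0.1410 ≈ 0.03595; observed = 14/1000 ≈ 0.01400.
Coefficient of coincidence = 0.01400/0.03595 ≈ 0.39; interference = 1 − 0.39 = 0.61.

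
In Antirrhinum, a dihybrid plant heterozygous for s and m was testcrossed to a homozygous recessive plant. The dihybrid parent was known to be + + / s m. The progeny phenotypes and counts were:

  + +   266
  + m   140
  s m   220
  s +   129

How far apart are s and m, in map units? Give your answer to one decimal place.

35.6 map units

The recombinant classes are + m and s +: 140 + 129 = 269.
Recombination frequency = 269/755 = 0.3563 ≈ 35.6%, i.e. 35.6 map units.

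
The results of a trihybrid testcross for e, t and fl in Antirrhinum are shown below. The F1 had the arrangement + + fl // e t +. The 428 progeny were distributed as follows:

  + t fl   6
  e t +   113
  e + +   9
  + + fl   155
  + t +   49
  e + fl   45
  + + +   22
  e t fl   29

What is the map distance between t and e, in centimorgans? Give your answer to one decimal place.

25.5 centimorgans

The two rarest classes, + t fl and e + +, are the double crossovers. Comparing them with the parentals, only the t allele has switched, so t is the middle locus and the order is fl – t – e.
Crossovers in the t–e interval produce the single-crossover classes e + fl and + t + (45 + 49 = 94) plus the double crossovers (15).
RF(t–e) = (94 + 15) / 428 = 109/428 = 0.2547 → 25.5 centimorgans.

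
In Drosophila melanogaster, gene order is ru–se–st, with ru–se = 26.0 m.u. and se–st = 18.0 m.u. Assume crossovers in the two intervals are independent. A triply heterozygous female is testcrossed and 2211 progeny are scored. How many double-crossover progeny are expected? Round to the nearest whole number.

Map distances give recombination frequencies of 0.260 and 0.180 for the two intervals.
With no interference, expected double-crossover frequency = 0.260 × 0.180 = 0.04680.
Expected number = 0.04680 × 2211 = 103.47 ≈ 103.

103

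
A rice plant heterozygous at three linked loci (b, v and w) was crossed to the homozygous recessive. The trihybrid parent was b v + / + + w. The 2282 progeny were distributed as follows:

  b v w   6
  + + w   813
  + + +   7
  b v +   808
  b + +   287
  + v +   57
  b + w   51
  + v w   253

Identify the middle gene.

The two rarest classes, b v w and + + +, are the double crossovers. Comparing them with the parentals, only the w allele has switched, so w is the middle locus and the order is b – w – v.

w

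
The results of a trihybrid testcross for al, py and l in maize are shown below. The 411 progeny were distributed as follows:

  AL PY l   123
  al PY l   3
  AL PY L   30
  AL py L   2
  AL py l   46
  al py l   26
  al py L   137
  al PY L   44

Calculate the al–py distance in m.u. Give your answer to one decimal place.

23.1 m.u.

The two most frequent reciprocal classes, AL PY l and al py L, are the parental types, so the F1 was AL PY l / al py L.
The two rarest classes, al PY l and AL py L, are the double crossovers. Comparing them with the parentals, only the al allele has switched, so al is the middle locus and the order is py – al – l.
Crossovers in the py–al interval produce the single-crossover classes AL py l and al PY L (46 + 44 = 90) plus the double crossovers (5).
RF(py–al) = (90 + 5) / 411 = 95/411 = 0.2311 → 23.1 m.u.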